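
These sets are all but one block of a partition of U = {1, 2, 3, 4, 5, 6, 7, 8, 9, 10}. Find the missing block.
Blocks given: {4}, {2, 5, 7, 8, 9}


U = {1, 2, 3, 4, 5, 6, 7, 8, 9, 10}
Shown blocks: {4}, {2, 5, 7, 8, 9}
A partition's blocks are pairwise disjoint and cover U, so the missing block = U \ (union of shown blocks).
Union of shown blocks: {2, 4, 5, 7, 8, 9}
Missing block = U \ (union) = {1, 3, 6, 10}

{1, 3, 6, 10}


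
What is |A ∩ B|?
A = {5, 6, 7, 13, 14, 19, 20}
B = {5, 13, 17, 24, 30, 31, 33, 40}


Set A = {5, 6, 7, 13, 14, 19, 20}
Set B = {5, 13, 17, 24, 30, 31, 33, 40}
A ∩ B = {5, 13}
|A ∩ B| = 2

2


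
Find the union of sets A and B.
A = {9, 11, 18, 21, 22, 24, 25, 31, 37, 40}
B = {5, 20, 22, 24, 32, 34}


Set A = {9, 11, 18, 21, 22, 24, 25, 31, 37, 40}
Set B = {5, 20, 22, 24, 32, 34}
A ∪ B includes all elements in either set.
Elements from A: {9, 11, 18, 21, 22, 24, 25, 31, 37, 40}
Elements from B not already included: {5, 20, 32, 34}
A ∪ B = {5, 9, 11, 18, 20, 21, 22, 24, 25, 31, 32, 34, 37, 40}

{5, 9, 11, 18, 20, 21, 22, 24, 25, 31, 32, 34, 37, 40}


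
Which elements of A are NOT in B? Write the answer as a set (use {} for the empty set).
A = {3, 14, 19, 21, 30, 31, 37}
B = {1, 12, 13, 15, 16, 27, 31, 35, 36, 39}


Set A = {3, 14, 19, 21, 30, 31, 37}
Set B = {1, 12, 13, 15, 16, 27, 31, 35, 36, 39}
Check each element of A against B:
3 ∉ B (include), 14 ∉ B (include), 19 ∉ B (include), 21 ∉ B (include), 30 ∉ B (include), 31 ∈ B, 37 ∉ B (include)
Elements of A not in B: {3, 14, 19, 21, 30, 37}

{3, 14, 19, 21, 30, 37}


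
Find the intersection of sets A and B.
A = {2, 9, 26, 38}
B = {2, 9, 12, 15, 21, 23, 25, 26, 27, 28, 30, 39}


Set A = {2, 9, 26, 38}
Set B = {2, 9, 12, 15, 21, 23, 25, 26, 27, 28, 30, 39}
A ∩ B includes only elements in both sets.
Check each element of A against B:
2 ✓, 9 ✓, 26 ✓, 38 ✗
A ∩ B = {2, 9, 26}

{2, 9, 26}


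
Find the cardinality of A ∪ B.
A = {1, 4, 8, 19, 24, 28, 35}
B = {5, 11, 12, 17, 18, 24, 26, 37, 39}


Set A = {1, 4, 8, 19, 24, 28, 35}, |A| = 7
Set B = {5, 11, 12, 17, 18, 24, 26, 37, 39}, |B| = 9
A ∩ B = {24}, |A ∩ B| = 1
|A ∪ B| = |A| + |B| - |A ∩ B| = 7 + 9 - 1 = 15

15


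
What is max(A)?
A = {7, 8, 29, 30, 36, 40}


Set A = {7, 8, 29, 30, 36, 40}
Elements in ascending order: 7, 8, 29, 30, 36, 40
The largest element is 40.

40


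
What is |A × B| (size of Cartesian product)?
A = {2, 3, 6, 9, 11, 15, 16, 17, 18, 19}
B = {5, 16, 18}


Set A = {2, 3, 6, 9, 11, 15, 16, 17, 18, 19} has 10 elements.
Set B = {5, 16, 18} has 3 elements.
|A × B| = |A| × |B| = 10 × 3 = 30

30


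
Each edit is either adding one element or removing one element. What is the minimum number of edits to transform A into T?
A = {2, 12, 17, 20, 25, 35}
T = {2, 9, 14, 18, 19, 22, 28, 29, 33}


Set A = {2, 12, 17, 20, 25, 35}
Set T = {2, 9, 14, 18, 19, 22, 28, 29, 33}
Elements to remove from A (in A, not in T): {12, 17, 20, 25, 35} → 5 removals
Elements to add to A (in T, not in A): {9, 14, 18, 19, 22, 28, 29, 33} → 8 additions
Total edits = 5 + 8 = 13

13


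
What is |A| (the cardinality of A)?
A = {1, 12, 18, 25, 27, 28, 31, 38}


Set A = {1, 12, 18, 25, 27, 28, 31, 38}
Listing elements: 1, 12, 18, 25, 27, 28, 31, 38
Counting: 8 elements
|A| = 8

8


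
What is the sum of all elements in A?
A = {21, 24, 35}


Set A = {21, 24, 35}
Sum = 21 + 24 + 35 = 80

80


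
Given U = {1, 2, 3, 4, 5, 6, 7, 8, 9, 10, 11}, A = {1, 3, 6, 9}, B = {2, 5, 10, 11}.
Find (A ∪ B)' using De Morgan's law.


U = {1, 2, 3, 4, 5, 6, 7, 8, 9, 10, 11}
A = {1, 3, 6, 9}, B = {2, 5, 10, 11}
A ∪ B = {1, 2, 3, 5, 6, 9, 10, 11}
(A ∪ B)' = U \ (A ∪ B) = {4, 7, 8}
Verification via A' ∩ B': A' = {2, 4, 5, 7, 8, 10, 11}, B' = {1, 3, 4, 6, 7, 8, 9}
A' ∩ B' = {4, 7, 8} ✓

{4, 7, 8}


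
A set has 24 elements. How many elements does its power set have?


The set has 24 elements.
The power set contains all possible subsets.
|P(A)| = 2^|A| = 2^24 = 16777216

16777216


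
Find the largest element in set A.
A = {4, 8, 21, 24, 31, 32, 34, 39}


Set A = {4, 8, 21, 24, 31, 32, 34, 39}
Elements in ascending order: 4, 8, 21, 24, 31, 32, 34, 39
The largest element is 39.

39


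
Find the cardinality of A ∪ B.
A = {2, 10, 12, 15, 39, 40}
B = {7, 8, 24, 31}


Set A = {2, 10, 12, 15, 39, 40}, |A| = 6
Set B = {7, 8, 24, 31}, |B| = 4
A ∩ B = {}, |A ∩ B| = 0
|A ∪ B| = |A| + |B| - |A ∩ B| = 6 + 4 - 0 = 10

10


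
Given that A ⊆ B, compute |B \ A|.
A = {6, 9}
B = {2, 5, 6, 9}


Set A = {6, 9}, |A| = 2
Set B = {2, 5, 6, 9}, |B| = 4
Since A ⊆ B: B \ A = {2, 5}
|B| - |A| = 4 - 2 = 2

2


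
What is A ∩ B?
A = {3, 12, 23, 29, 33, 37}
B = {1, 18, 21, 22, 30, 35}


Set A = {3, 12, 23, 29, 33, 37}
Set B = {1, 18, 21, 22, 30, 35}
A ∩ B includes only elements in both sets.
Check each element of A against B:
3 ✗, 12 ✗, 23 ✗, 29 ✗, 33 ✗, 37 ✗
A ∩ B = {}

{}


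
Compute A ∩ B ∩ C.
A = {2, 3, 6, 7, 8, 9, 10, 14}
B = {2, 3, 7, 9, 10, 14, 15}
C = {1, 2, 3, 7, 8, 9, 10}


Set A = {2, 3, 6, 7, 8, 9, 10, 14}
Set B = {2, 3, 7, 9, 10, 14, 15}
Set C = {1, 2, 3, 7, 8, 9, 10}
First, A ∩ B = {2, 3, 7, 9, 10, 14}
Then, (A ∩ B) ∩ C = {2, 3, 7, 9, 10}

{2, 3, 7, 9, 10}


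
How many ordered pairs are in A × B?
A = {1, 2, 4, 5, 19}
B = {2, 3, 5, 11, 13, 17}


Set A = {1, 2, 4, 5, 19} has 5 elements.
Set B = {2, 3, 5, 11, 13, 17} has 6 elements.
|A × B| = |A| × |B| = 5 × 6 = 30

30


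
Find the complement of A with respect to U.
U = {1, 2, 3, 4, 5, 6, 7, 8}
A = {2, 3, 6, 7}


Universal set U = {1, 2, 3, 4, 5, 6, 7, 8}
Set A = {2, 3, 6, 7}
A' = U \ A = elements in U but not in A
Checking each element of U:
1 (not in A, include), 2 (in A, exclude), 3 (in A, exclude), 4 (not in A, include), 5 (not in A, include), 6 (in A, exclude), 7 (in A, exclude), 8 (not in A, include)
A' = {1, 4, 5, 8}

{1, 4, 5, 8}


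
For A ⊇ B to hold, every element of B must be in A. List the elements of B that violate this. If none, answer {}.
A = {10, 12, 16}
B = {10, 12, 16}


Set A = {10, 12, 16}
Set B = {10, 12, 16}
Check each element of B against A:
10 ∈ A, 12 ∈ A, 16 ∈ A
Elements of B not in A: {}

{}


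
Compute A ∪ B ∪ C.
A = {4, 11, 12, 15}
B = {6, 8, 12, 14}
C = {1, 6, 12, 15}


Set A = {4, 11, 12, 15}
Set B = {6, 8, 12, 14}
Set C = {1, 6, 12, 15}
First, A ∪ B = {4, 6, 8, 11, 12, 14, 15}
Then, (A ∪ B) ∪ C = {1, 4, 6, 8, 11, 12, 14, 15}

{1, 4, 6, 8, 11, 12, 14, 15}


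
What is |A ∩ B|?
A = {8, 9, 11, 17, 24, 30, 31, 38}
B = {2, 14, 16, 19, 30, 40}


Set A = {8, 9, 11, 17, 24, 30, 31, 38}
Set B = {2, 14, 16, 19, 30, 40}
A ∩ B = {30}
|A ∩ B| = 1

1


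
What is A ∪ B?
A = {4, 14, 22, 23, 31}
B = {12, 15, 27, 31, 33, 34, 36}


Set A = {4, 14, 22, 23, 31}
Set B = {12, 15, 27, 31, 33, 34, 36}
A ∪ B includes all elements in either set.
Elements from A: {4, 14, 22, 23, 31}
Elements from B not already included: {12, 15, 27, 33, 34, 36}
A ∪ B = {4, 12, 14, 15, 22, 23, 27, 31, 33, 34, 36}

{4, 12, 14, 15, 22, 23, 27, 31, 33, 34, 36}


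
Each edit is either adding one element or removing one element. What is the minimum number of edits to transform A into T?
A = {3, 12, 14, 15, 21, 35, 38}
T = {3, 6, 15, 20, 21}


Set A = {3, 12, 14, 15, 21, 35, 38}
Set T = {3, 6, 15, 20, 21}
Elements to remove from A (in A, not in T): {12, 14, 35, 38} → 4 removals
Elements to add to A (in T, not in A): {6, 20} → 2 additions
Total edits = 4 + 2 = 6

6


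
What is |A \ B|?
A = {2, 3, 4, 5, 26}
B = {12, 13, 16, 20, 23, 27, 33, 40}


Set A = {2, 3, 4, 5, 26}
Set B = {12, 13, 16, 20, 23, 27, 33, 40}
A \ B = {2, 3, 4, 5, 26}
|A \ B| = 5

5


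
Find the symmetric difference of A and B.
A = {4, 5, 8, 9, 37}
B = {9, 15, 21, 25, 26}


Set A = {4, 5, 8, 9, 37}
Set B = {9, 15, 21, 25, 26}
A △ B = (A \ B) ∪ (B \ A)
Elements in A but not B: {4, 5, 8, 37}
Elements in B but not A: {15, 21, 25, 26}
A △ B = {4, 5, 8, 15, 21, 25, 26, 37}

{4, 5, 8, 15, 21, 25, 26, 37}


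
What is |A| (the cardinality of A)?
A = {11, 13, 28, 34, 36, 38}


Set A = {11, 13, 28, 34, 36, 38}
Listing elements: 11, 13, 28, 34, 36, 38
Counting: 6 elements
|A| = 6

6


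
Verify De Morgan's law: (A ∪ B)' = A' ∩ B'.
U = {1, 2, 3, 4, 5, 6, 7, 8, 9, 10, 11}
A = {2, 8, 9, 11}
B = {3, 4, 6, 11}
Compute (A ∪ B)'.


U = {1, 2, 3, 4, 5, 6, 7, 8, 9, 10, 11}
A = {2, 8, 9, 11}, B = {3, 4, 6, 11}
A ∪ B = {2, 3, 4, 6, 8, 9, 11}
(A ∪ B)' = U \ (A ∪ B) = {1, 5, 7, 10}
Verification via A' ∩ B': A' = {1, 3, 4, 5, 6, 7, 10}, B' = {1, 2, 5, 7, 8, 9, 10}
A' ∩ B' = {1, 5, 7, 10} ✓

{1, 5, 7, 10}


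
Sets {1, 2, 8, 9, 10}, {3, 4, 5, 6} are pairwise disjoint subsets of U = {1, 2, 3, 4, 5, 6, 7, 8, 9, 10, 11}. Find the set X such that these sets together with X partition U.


U = {1, 2, 3, 4, 5, 6, 7, 8, 9, 10, 11}
Shown blocks: {1, 2, 8, 9, 10}, {3, 4, 5, 6}
A partition's blocks are pairwise disjoint and cover U, so the missing block = U \ (union of shown blocks).
Union of shown blocks: {1, 2, 3, 4, 5, 6, 8, 9, 10}
Missing block = U \ (union) = {7, 11}

{7, 11}


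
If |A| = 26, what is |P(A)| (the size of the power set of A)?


The set has 26 elements.
The power set contains all possible subsets.
|P(A)| = 2^|A| = 2^26 = 67108864

67108864


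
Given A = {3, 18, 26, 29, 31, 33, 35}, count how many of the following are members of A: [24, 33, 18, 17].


Set A = {3, 18, 26, 29, 31, 33, 35}
Candidates: [24, 33, 18, 17]
Check each candidate:
24 ∉ A, 33 ∈ A, 18 ∈ A, 17 ∉ A
Count of candidates in A: 2

2


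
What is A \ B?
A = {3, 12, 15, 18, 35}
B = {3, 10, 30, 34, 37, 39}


Set A = {3, 12, 15, 18, 35}
Set B = {3, 10, 30, 34, 37, 39}
A \ B includes elements in A that are not in B.
Check each element of A:
3 (in B, remove), 12 (not in B, keep), 15 (not in B, keep), 18 (not in B, keep), 35 (not in B, keep)
A \ B = {12, 15, 18, 35}

{12, 15, 18, 35}


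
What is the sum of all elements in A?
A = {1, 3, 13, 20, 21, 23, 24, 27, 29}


Set A = {1, 3, 13, 20, 21, 23, 24, 27, 29}
Sum = 1 + 3 + 13 + 20 + 21 + 23 + 24 + 27 + 29 = 161

161


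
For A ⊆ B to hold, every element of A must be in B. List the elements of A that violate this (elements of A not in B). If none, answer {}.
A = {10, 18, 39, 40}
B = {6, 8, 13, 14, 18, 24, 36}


Set A = {10, 18, 39, 40}
Set B = {6, 8, 13, 14, 18, 24, 36}
Check each element of A against B:
10 ∉ B (include), 18 ∈ B, 39 ∉ B (include), 40 ∉ B (include)
Elements of A not in B: {10, 39, 40}

{10, 39, 40}


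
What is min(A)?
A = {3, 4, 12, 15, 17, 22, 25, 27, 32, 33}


Set A = {3, 4, 12, 15, 17, 22, 25, 27, 32, 33}
Elements in ascending order: 3, 4, 12, 15, 17, 22, 25, 27, 32, 33
The smallest element is 3.

3


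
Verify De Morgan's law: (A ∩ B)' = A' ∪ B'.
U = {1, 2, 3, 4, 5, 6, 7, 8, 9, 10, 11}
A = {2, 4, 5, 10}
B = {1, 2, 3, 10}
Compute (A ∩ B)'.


U = {1, 2, 3, 4, 5, 6, 7, 8, 9, 10, 11}
A = {2, 4, 5, 10}, B = {1, 2, 3, 10}
A ∩ B = {2, 10}
(A ∩ B)' = U \ (A ∩ B) = {1, 3, 4, 5, 6, 7, 8, 9, 11}
Verification via A' ∪ B': A' = {1, 3, 6, 7, 8, 9, 11}, B' = {4, 5, 6, 7, 8, 9, 11}
A' ∪ B' = {1, 3, 4, 5, 6, 7, 8, 9, 11} ✓

{1, 3, 4, 5, 6, 7, 8, 9, 11}


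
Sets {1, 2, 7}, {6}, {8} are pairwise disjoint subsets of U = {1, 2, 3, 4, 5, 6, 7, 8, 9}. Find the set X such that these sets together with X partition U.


U = {1, 2, 3, 4, 5, 6, 7, 8, 9}
Shown blocks: {1, 2, 7}, {6}, {8}
A partition's blocks are pairwise disjoint and cover U, so the missing block = U \ (union of shown blocks).
Union of shown blocks: {1, 2, 6, 7, 8}
Missing block = U \ (union) = {3, 4, 5, 9}

{3, 4, 5, 9}


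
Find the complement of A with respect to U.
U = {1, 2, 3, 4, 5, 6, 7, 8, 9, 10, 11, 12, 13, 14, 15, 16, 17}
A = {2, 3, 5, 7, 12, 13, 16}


Universal set U = {1, 2, 3, 4, 5, 6, 7, 8, 9, 10, 11, 12, 13, 14, 15, 16, 17}
Set A = {2, 3, 5, 7, 12, 13, 16}
A' = U \ A = elements in U but not in A
Checking each element of U:
1 (not in A, include), 2 (in A, exclude), 3 (in A, exclude), 4 (not in A, include), 5 (in A, exclude), 6 (not in A, include), 7 (in A, exclude), 8 (not in A, include), 9 (not in A, include), 10 (not in A, include), 11 (not in A, include), 12 (in A, exclude), 13 (in A, exclude), 14 (not in A, include), 15 (not in A, include), 16 (in A, exclude), 17 (not in A, include)
A' = {1, 4, 6, 8, 9, 10, 11, 14, 15, 17}

{1, 4, 6, 8, 9, 10, 11, 14, 15, 17}


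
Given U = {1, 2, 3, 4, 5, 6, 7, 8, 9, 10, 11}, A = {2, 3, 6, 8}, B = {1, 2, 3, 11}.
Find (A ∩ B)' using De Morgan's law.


U = {1, 2, 3, 4, 5, 6, 7, 8, 9, 10, 11}
A = {2, 3, 6, 8}, B = {1, 2, 3, 11}
A ∩ B = {2, 3}
(A ∩ B)' = U \ (A ∩ B) = {1, 4, 5, 6, 7, 8, 9, 10, 11}
Verification via A' ∪ B': A' = {1, 4, 5, 7, 9, 10, 11}, B' = {4, 5, 6, 7, 8, 9, 10}
A' ∪ B' = {1, 4, 5, 6, 7, 8, 9, 10, 11} ✓

{1, 4, 5, 6, 7, 8, 9, 10, 11}


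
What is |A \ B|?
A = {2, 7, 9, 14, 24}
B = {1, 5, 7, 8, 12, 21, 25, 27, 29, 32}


Set A = {2, 7, 9, 14, 24}
Set B = {1, 5, 7, 8, 12, 21, 25, 27, 29, 32}
A \ B = {2, 9, 14, 24}
|A \ B| = 4

4


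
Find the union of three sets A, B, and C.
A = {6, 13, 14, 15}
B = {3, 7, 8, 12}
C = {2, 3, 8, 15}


Set A = {6, 13, 14, 15}
Set B = {3, 7, 8, 12}
Set C = {2, 3, 8, 15}
First, A ∪ B = {3, 6, 7, 8, 12, 13, 14, 15}
Then, (A ∪ B) ∪ C = {2, 3, 6, 7, 8, 12, 13, 14, 15}

{2, 3, 6, 7, 8, 12, 13, 14, 15}


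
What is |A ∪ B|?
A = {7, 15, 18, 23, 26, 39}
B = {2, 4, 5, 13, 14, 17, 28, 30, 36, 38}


Set A = {7, 15, 18, 23, 26, 39}, |A| = 6
Set B = {2, 4, 5, 13, 14, 17, 28, 30, 36, 38}, |B| = 10
A ∩ B = {}, |A ∩ B| = 0
|A ∪ B| = |A| + |B| - |A ∩ B| = 6 + 10 - 0 = 16

16


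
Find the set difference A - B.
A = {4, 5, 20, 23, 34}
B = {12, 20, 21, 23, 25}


Set A = {4, 5, 20, 23, 34}
Set B = {12, 20, 21, 23, 25}
A \ B includes elements in A that are not in B.
Check each element of A:
4 (not in B, keep), 5 (not in B, keep), 20 (in B, remove), 23 (in B, remove), 34 (not in B, keep)
A \ B = {4, 5, 34}

{4, 5, 34}


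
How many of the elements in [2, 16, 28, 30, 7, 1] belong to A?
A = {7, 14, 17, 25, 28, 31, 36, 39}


Set A = {7, 14, 17, 25, 28, 31, 36, 39}
Candidates: [2, 16, 28, 30, 7, 1]
Check each candidate:
2 ∉ A, 16 ∉ A, 28 ∈ A, 30 ∉ A, 7 ∈ A, 1 ∉ A
Count of candidates in A: 2

2


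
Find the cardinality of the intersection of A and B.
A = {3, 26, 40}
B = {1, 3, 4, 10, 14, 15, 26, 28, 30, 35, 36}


Set A = {3, 26, 40}
Set B = {1, 3, 4, 10, 14, 15, 26, 28, 30, 35, 36}
A ∩ B = {3, 26}
|A ∩ B| = 2

2


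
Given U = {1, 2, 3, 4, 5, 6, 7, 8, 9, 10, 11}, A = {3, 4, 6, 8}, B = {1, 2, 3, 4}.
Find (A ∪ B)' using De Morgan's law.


U = {1, 2, 3, 4, 5, 6, 7, 8, 9, 10, 11}
A = {3, 4, 6, 8}, B = {1, 2, 3, 4}
A ∪ B = {1, 2, 3, 4, 6, 8}
(A ∪ B)' = U \ (A ∪ B) = {5, 7, 9, 10, 11}
Verification via A' ∩ B': A' = {1, 2, 5, 7, 9, 10, 11}, B' = {5, 6, 7, 8, 9, 10, 11}
A' ∩ B' = {5, 7, 9, 10, 11} ✓

{5, 7, 9, 10, 11}


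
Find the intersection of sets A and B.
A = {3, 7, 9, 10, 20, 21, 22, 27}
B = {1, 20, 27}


Set A = {3, 7, 9, 10, 20, 21, 22, 27}
Set B = {1, 20, 27}
A ∩ B includes only elements in both sets.
Check each element of A against B:
3 ✗, 7 ✗, 9 ✗, 10 ✗, 20 ✓, 21 ✗, 22 ✗, 27 ✓
A ∩ B = {20, 27}

{20, 27}


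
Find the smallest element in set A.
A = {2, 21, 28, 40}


Set A = {2, 21, 28, 40}
Elements in ascending order: 2, 21, 28, 40
The smallest element is 2.

2


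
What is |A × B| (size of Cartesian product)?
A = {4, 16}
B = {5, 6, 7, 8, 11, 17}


Set A = {4, 16} has 2 elements.
Set B = {5, 6, 7, 8, 11, 17} has 6 elements.
|A × B| = |A| × |B| = 2 × 6 = 12

12


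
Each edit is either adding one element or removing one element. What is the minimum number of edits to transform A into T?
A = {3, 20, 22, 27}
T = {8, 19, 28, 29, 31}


Set A = {3, 20, 22, 27}
Set T = {8, 19, 28, 29, 31}
Elements to remove from A (in A, not in T): {3, 20, 22, 27} → 4 removals
Elements to add to A (in T, not in A): {8, 19, 28, 29, 31} → 5 additions
Total edits = 4 + 5 = 9

9


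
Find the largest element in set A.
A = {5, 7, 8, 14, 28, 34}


Set A = {5, 7, 8, 14, 28, 34}
Elements in ascending order: 5, 7, 8, 14, 28, 34
The largest element is 34.

34


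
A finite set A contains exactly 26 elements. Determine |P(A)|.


The set has 26 elements.
The power set contains all possible subsets.
|P(A)| = 2^|A| = 2^26 = 67108864

67108864


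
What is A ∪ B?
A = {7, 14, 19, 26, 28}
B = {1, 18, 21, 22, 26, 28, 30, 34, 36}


Set A = {7, 14, 19, 26, 28}
Set B = {1, 18, 21, 22, 26, 28, 30, 34, 36}
A ∪ B includes all elements in either set.
Elements from A: {7, 14, 19, 26, 28}
Elements from B not already included: {1, 18, 21, 22, 30, 34, 36}
A ∪ B = {1, 7, 14, 18, 19, 21, 22, 26, 28, 30, 34, 36}

{1, 7, 14, 18, 19, 21, 22, 26, 28, 30, 34, 36}


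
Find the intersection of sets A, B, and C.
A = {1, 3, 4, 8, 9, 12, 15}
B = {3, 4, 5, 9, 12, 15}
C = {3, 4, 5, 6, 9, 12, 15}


Set A = {1, 3, 4, 8, 9, 12, 15}
Set B = {3, 4, 5, 9, 12, 15}
Set C = {3, 4, 5, 6, 9, 12, 15}
First, A ∩ B = {3, 4, 9, 12, 15}
Then, (A ∩ B) ∩ C = {3, 4, 9, 12, 15}

{3, 4, 9, 12, 15}


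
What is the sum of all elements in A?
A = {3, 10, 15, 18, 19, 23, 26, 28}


Set A = {3, 10, 15, 18, 19, 23, 26, 28}
Sum = 3 + 10 + 15 + 18 + 19 + 23 + 26 + 28 = 142

142


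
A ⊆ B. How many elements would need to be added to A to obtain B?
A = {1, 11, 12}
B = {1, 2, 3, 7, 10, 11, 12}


Set A = {1, 11, 12}, |A| = 3
Set B = {1, 2, 3, 7, 10, 11, 12}, |B| = 7
Since A ⊆ B: B \ A = {2, 3, 7, 10}
|B| - |A| = 7 - 3 = 4

4


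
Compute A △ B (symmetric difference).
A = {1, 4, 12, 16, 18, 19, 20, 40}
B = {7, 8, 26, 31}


Set A = {1, 4, 12, 16, 18, 19, 20, 40}
Set B = {7, 8, 26, 31}
A △ B = (A \ B) ∪ (B \ A)
Elements in A but not B: {1, 4, 12, 16, 18, 19, 20, 40}
Elements in B but not A: {7, 8, 26, 31}
A △ B = {1, 4, 7, 8, 12, 16, 18, 19, 20, 26, 31, 40}

{1, 4, 7, 8, 12, 16, 18, 19, 20, 26, 31, 40}


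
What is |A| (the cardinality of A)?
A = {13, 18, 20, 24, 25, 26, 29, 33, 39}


Set A = {13, 18, 20, 24, 25, 26, 29, 33, 39}
Listing elements: 13, 18, 20, 24, 25, 26, 29, 33, 39
Counting: 9 elements
|A| = 9

9


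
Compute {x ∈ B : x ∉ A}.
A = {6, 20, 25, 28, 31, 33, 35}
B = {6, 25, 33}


Set A = {6, 20, 25, 28, 31, 33, 35}
Set B = {6, 25, 33}
Check each element of B against A:
6 ∈ A, 25 ∈ A, 33 ∈ A
Elements of B not in A: {}

{}


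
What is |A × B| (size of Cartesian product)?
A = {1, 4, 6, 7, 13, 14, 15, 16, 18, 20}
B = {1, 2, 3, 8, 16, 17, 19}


Set A = {1, 4, 6, 7, 13, 14, 15, 16, 18, 20} has 10 elements.
Set B = {1, 2, 3, 8, 16, 17, 19} has 7 elements.
|A × B| = |A| × |B| = 10 × 7 = 70

70


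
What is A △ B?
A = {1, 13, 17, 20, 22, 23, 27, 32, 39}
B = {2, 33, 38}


Set A = {1, 13, 17, 20, 22, 23, 27, 32, 39}
Set B = {2, 33, 38}
A △ B = (A \ B) ∪ (B \ A)
Elements in A but not B: {1, 13, 17, 20, 22, 23, 27, 32, 39}
Elements in B but not A: {2, 33, 38}
A △ B = {1, 2, 13, 17, 20, 22, 23, 27, 32, 33, 38, 39}

{1, 2, 13, 17, 20, 22, 23, 27, 32, 33, 38, 39}


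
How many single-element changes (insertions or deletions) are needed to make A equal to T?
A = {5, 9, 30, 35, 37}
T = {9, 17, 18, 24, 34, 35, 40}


Set A = {5, 9, 30, 35, 37}
Set T = {9, 17, 18, 24, 34, 35, 40}
Elements to remove from A (in A, not in T): {5, 30, 37} → 3 removals
Elements to add to A (in T, not in A): {17, 18, 24, 34, 40} → 5 additions
Total edits = 3 + 5 = 8

8


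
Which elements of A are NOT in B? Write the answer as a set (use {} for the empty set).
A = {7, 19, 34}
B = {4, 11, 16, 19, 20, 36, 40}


Set A = {7, 19, 34}
Set B = {4, 11, 16, 19, 20, 36, 40}
Check each element of A against B:
7 ∉ B (include), 19 ∈ B, 34 ∉ B (include)
Elements of A not in B: {7, 34}

{7, 34}


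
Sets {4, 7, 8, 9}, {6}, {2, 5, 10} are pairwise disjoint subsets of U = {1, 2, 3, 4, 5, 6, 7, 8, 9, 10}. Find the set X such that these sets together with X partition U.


U = {1, 2, 3, 4, 5, 6, 7, 8, 9, 10}
Shown blocks: {4, 7, 8, 9}, {6}, {2, 5, 10}
A partition's blocks are pairwise disjoint and cover U, so the missing block = U \ (union of shown blocks).
Union of shown blocks: {2, 4, 5, 6, 7, 8, 9, 10}
Missing block = U \ (union) = {1, 3}

{1, 3}


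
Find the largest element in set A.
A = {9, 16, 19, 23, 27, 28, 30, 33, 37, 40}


Set A = {9, 16, 19, 23, 27, 28, 30, 33, 37, 40}
Elements in ascending order: 9, 16, 19, 23, 27, 28, 30, 33, 37, 40
The largest element is 40.

40


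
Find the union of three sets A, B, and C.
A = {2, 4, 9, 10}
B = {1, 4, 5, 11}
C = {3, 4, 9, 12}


Set A = {2, 4, 9, 10}
Set B = {1, 4, 5, 11}
Set C = {3, 4, 9, 12}
First, A ∪ B = {1, 2, 4, 5, 9, 10, 11}
Then, (A ∪ B) ∪ C = {1, 2, 3, 4, 5, 9, 10, 11, 12}

{1, 2, 3, 4, 5, 9, 10, 11, 12}


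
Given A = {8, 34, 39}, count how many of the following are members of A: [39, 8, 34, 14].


Set A = {8, 34, 39}
Candidates: [39, 8, 34, 14]
Check each candidate:
39 ∈ A, 8 ∈ A, 34 ∈ A, 14 ∉ A
Count of candidates in A: 3

3


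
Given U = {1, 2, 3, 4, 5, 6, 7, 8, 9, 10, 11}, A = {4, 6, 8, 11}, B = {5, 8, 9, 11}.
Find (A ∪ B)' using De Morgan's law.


U = {1, 2, 3, 4, 5, 6, 7, 8, 9, 10, 11}
A = {4, 6, 8, 11}, B = {5, 8, 9, 11}
A ∪ B = {4, 5, 6, 8, 9, 11}
(A ∪ B)' = U \ (A ∪ B) = {1, 2, 3, 7, 10}
Verification via A' ∩ B': A' = {1, 2, 3, 5, 7, 9, 10}, B' = {1, 2, 3, 4, 6, 7, 10}
A' ∩ B' = {1, 2, 3, 7, 10} ✓

{1, 2, 3, 7, 10}


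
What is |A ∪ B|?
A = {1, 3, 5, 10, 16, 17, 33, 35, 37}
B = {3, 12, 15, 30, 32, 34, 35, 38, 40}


Set A = {1, 3, 5, 10, 16, 17, 33, 35, 37}, |A| = 9
Set B = {3, 12, 15, 30, 32, 34, 35, 38, 40}, |B| = 9
A ∩ B = {3, 35}, |A ∩ B| = 2
|A ∪ B| = |A| + |B| - |A ∩ B| = 9 + 9 - 2 = 16

16


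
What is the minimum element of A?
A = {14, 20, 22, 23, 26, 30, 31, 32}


Set A = {14, 20, 22, 23, 26, 30, 31, 32}
Elements in ascending order: 14, 20, 22, 23, 26, 30, 31, 32
The smallest element is 14.

14


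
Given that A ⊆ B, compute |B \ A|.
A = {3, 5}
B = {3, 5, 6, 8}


Set A = {3, 5}, |A| = 2
Set B = {3, 5, 6, 8}, |B| = 4
Since A ⊆ B: B \ A = {6, 8}
|B| - |A| = 4 - 2 = 2

2


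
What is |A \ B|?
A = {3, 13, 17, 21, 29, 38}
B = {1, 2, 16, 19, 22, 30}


Set A = {3, 13, 17, 21, 29, 38}
Set B = {1, 2, 16, 19, 22, 30}
A \ B = {3, 13, 17, 21, 29, 38}
|A \ B| = 6

6


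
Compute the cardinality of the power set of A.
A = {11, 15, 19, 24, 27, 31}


Set A = {11, 15, 19, 24, 27, 31}
|A| = 6
The power set P(A) contains all subsets of A.
|P(A)| = 2^|A| = 2^6 = 64

64


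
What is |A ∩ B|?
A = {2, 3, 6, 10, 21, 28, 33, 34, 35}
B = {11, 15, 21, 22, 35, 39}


Set A = {2, 3, 6, 10, 21, 28, 33, 34, 35}
Set B = {11, 15, 21, 22, 35, 39}
A ∩ B = {21, 35}
|A ∩ B| = 2

2


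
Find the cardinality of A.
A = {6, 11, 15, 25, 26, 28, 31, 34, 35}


Set A = {6, 11, 15, 25, 26, 28, 31, 34, 35}
Listing elements: 6, 11, 15, 25, 26, 28, 31, 34, 35
Counting: 9 elements
|A| = 9

9


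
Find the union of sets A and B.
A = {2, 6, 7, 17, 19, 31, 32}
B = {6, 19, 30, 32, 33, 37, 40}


Set A = {2, 6, 7, 17, 19, 31, 32}
Set B = {6, 19, 30, 32, 33, 37, 40}
A ∪ B includes all elements in either set.
Elements from A: {2, 6, 7, 17, 19, 31, 32}
Elements from B not already included: {30, 33, 37, 40}
A ∪ B = {2, 6, 7, 17, 19, 30, 31, 32, 33, 37, 40}

{2, 6, 7, 17, 19, 30, 31, 32, 33, 37, 40}


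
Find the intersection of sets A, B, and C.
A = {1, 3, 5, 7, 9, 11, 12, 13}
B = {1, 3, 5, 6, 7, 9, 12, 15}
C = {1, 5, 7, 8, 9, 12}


Set A = {1, 3, 5, 7, 9, 11, 12, 13}
Set B = {1, 3, 5, 6, 7, 9, 12, 15}
Set C = {1, 5, 7, 8, 9, 12}
First, A ∩ B = {1, 3, 5, 7, 9, 12}
Then, (A ∩ B) ∩ C = {1, 5, 7, 9, 12}

{1, 5, 7, 9, 12}


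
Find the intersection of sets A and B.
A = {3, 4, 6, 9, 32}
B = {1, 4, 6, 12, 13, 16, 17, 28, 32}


Set A = {3, 4, 6, 9, 32}
Set B = {1, 4, 6, 12, 13, 16, 17, 28, 32}
A ∩ B includes only elements in both sets.
Check each element of A against B:
3 ✗, 4 ✓, 6 ✓, 9 ✗, 32 ✓
A ∩ B = {4, 6, 32}

{4, 6, 32}


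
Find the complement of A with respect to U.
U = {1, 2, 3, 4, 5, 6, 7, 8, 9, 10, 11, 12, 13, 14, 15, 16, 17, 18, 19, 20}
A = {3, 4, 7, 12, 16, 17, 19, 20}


Universal set U = {1, 2, 3, 4, 5, 6, 7, 8, 9, 10, 11, 12, 13, 14, 15, 16, 17, 18, 19, 20}
Set A = {3, 4, 7, 12, 16, 17, 19, 20}
A' = U \ A = elements in U but not in A
Checking each element of U:
1 (not in A, include), 2 (not in A, include), 3 (in A, exclude), 4 (in A, exclude), 5 (not in A, include), 6 (not in A, include), 7 (in A, exclude), 8 (not in A, include), 9 (not in A, include), 10 (not in A, include), 11 (not in A, include), 12 (in A, exclude), 13 (not in A, include), 14 (not in A, include), 15 (not in A, include), 16 (in A, exclude), 17 (in A, exclude), 18 (not in A, include), 19 (in A, exclude), 20 (in A, exclude)
A' = {1, 2, 5, 6, 8, 9, 10, 11, 13, 14, 15, 18}

{1, 2, 5, 6, 8, 9, 10, 11, 13, 14, 15, 18}


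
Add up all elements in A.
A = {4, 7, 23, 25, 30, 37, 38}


Set A = {4, 7, 23, 25, 30, 37, 38}
Sum = 4 + 7 + 23 + 25 + 30 + 37 + 38 = 164

164


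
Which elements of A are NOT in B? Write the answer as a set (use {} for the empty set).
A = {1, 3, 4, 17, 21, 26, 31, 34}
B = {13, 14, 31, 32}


Set A = {1, 3, 4, 17, 21, 26, 31, 34}
Set B = {13, 14, 31, 32}
Check each element of A against B:
1 ∉ B (include), 3 ∉ B (include), 4 ∉ B (include), 17 ∉ B (include), 21 ∉ B (include), 26 ∉ B (include), 31 ∈ B, 34 ∉ B (include)
Elements of A not in B: {1, 3, 4, 17, 21, 26, 34}

{1, 3, 4, 17, 21, 26, 34}


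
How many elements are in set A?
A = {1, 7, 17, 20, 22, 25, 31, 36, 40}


Set A = {1, 7, 17, 20, 22, 25, 31, 36, 40}
Listing elements: 1, 7, 17, 20, 22, 25, 31, 36, 40
Counting: 9 elements
|A| = 9

9


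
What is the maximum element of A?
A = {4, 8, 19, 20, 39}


Set A = {4, 8, 19, 20, 39}
Elements in ascending order: 4, 8, 19, 20, 39
The largest element is 39.

39


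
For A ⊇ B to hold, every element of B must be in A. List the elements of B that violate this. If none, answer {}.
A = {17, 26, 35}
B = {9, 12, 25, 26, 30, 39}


Set A = {17, 26, 35}
Set B = {9, 12, 25, 26, 30, 39}
Check each element of B against A:
9 ∉ A (include), 12 ∉ A (include), 25 ∉ A (include), 26 ∈ A, 30 ∉ A (include), 39 ∉ A (include)
Elements of B not in A: {9, 12, 25, 30, 39}

{9, 12, 25, 30, 39}


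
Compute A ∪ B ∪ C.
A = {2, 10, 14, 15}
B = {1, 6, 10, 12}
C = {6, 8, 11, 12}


Set A = {2, 10, 14, 15}
Set B = {1, 6, 10, 12}
Set C = {6, 8, 11, 12}
First, A ∪ B = {1, 2, 6, 10, 12, 14, 15}
Then, (A ∪ B) ∪ C = {1, 2, 6, 8, 10, 11, 12, 14, 15}

{1, 2, 6, 8, 10, 11, 12, 14, 15}


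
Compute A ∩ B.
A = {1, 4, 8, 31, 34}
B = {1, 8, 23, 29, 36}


Set A = {1, 4, 8, 31, 34}
Set B = {1, 8, 23, 29, 36}
A ∩ B includes only elements in both sets.
Check each element of A against B:
1 ✓, 4 ✗, 8 ✓, 31 ✗, 34 ✗
A ∩ B = {1, 8}

{1, 8}


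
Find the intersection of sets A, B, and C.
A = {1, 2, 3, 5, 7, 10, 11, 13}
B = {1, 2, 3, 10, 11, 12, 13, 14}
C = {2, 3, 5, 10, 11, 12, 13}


Set A = {1, 2, 3, 5, 7, 10, 11, 13}
Set B = {1, 2, 3, 10, 11, 12, 13, 14}
Set C = {2, 3, 5, 10, 11, 12, 13}
First, A ∩ B = {1, 2, 3, 10, 11, 13}
Then, (A ∩ B) ∩ C = {2, 3, 10, 11, 13}

{2, 3, 10, 11, 13}


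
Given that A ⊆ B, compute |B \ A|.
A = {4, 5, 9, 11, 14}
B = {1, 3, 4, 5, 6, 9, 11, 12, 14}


Set A = {4, 5, 9, 11, 14}, |A| = 5
Set B = {1, 3, 4, 5, 6, 9, 11, 12, 14}, |B| = 9
Since A ⊆ B: B \ A = {1, 3, 6, 12}
|B| - |A| = 9 - 5 = 4

4


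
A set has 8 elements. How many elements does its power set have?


The set has 8 elements.
The power set contains all possible subsets.
|P(A)| = 2^|A| = 2^8 = 256

256


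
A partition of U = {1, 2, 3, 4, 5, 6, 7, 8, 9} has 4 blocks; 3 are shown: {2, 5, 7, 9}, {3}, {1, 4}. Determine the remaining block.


U = {1, 2, 3, 4, 5, 6, 7, 8, 9}
Shown blocks: {2, 5, 7, 9}, {3}, {1, 4}
A partition's blocks are pairwise disjoint and cover U, so the missing block = U \ (union of shown blocks).
Union of shown blocks: {1, 2, 3, 4, 5, 7, 9}
Missing block = U \ (union) = {6, 8}

{6, 8}


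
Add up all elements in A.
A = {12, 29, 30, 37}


Set A = {12, 29, 30, 37}
Sum = 12 + 29 + 30 + 37 = 108

108


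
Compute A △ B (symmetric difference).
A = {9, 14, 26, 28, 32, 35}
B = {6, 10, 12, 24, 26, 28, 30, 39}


Set A = {9, 14, 26, 28, 32, 35}
Set B = {6, 10, 12, 24, 26, 28, 30, 39}
A △ B = (A \ B) ∪ (B \ A)
Elements in A but not B: {9, 14, 32, 35}
Elements in B but not A: {6, 10, 12, 24, 30, 39}
A △ B = {6, 9, 10, 12, 14, 24, 30, 32, 35, 39}

{6, 9, 10, 12, 14, 24, 30, 32, 35, 39}


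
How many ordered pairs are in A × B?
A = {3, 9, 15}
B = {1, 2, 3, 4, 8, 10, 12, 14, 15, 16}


Set A = {3, 9, 15} has 3 elements.
Set B = {1, 2, 3, 4, 8, 10, 12, 14, 15, 16} has 10 elements.
|A × B| = |A| × |B| = 3 × 10 = 30

30


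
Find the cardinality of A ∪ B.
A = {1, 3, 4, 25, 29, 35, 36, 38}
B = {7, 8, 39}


Set A = {1, 3, 4, 25, 29, 35, 36, 38}, |A| = 8
Set B = {7, 8, 39}, |B| = 3
A ∩ B = {}, |A ∩ B| = 0
|A ∪ B| = |A| + |B| - |A ∩ B| = 8 + 3 - 0 = 11

11


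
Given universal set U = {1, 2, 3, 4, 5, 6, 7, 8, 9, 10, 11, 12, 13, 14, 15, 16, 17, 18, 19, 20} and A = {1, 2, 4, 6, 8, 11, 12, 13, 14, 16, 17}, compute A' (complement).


Universal set U = {1, 2, 3, 4, 5, 6, 7, 8, 9, 10, 11, 12, 13, 14, 15, 16, 17, 18, 19, 20}
Set A = {1, 2, 4, 6, 8, 11, 12, 13, 14, 16, 17}
A' = U \ A = elements in U but not in A
Checking each element of U:
1 (in A, exclude), 2 (in A, exclude), 3 (not in A, include), 4 (in A, exclude), 5 (not in A, include), 6 (in A, exclude), 7 (not in A, include), 8 (in A, exclude), 9 (not in A, include), 10 (not in A, include), 11 (in A, exclude), 12 (in A, exclude), 13 (in A, exclude), 14 (in A, exclude), 15 (not in A, include), 16 (in A, exclude), 17 (in A, exclude), 18 (not in A, include), 19 (not in A, include), 20 (not in A, include)
A' = {3, 5, 7, 9, 10, 15, 18, 19, 20}

{3, 5, 7, 9, 10, 15, 18, 19, 20}


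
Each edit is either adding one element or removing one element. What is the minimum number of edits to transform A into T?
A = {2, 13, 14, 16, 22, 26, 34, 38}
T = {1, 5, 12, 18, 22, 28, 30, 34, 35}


Set A = {2, 13, 14, 16, 22, 26, 34, 38}
Set T = {1, 5, 12, 18, 22, 28, 30, 34, 35}
Elements to remove from A (in A, not in T): {2, 13, 14, 16, 26, 38} → 6 removals
Elements to add to A (in T, not in A): {1, 5, 12, 18, 28, 30, 35} → 7 additions
Total edits = 6 + 7 = 13

13


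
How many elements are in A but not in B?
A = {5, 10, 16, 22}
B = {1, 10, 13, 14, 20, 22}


Set A = {5, 10, 16, 22}
Set B = {1, 10, 13, 14, 20, 22}
A \ B = {5, 16}
|A \ B| = 2

2


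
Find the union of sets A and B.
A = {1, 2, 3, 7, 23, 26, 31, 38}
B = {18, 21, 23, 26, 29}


Set A = {1, 2, 3, 7, 23, 26, 31, 38}
Set B = {18, 21, 23, 26, 29}
A ∪ B includes all elements in either set.
Elements from A: {1, 2, 3, 7, 23, 26, 31, 38}
Elements from B not already included: {18, 21, 29}
A ∪ B = {1, 2, 3, 7, 18, 21, 23, 26, 29, 31, 38}

{1, 2, 3, 7, 18, 21, 23, 26, 29, 31, 38}


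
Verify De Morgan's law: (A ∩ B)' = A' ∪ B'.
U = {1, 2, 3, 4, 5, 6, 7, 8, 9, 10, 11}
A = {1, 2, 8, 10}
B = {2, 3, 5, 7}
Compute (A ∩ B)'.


U = {1, 2, 3, 4, 5, 6, 7, 8, 9, 10, 11}
A = {1, 2, 8, 10}, B = {2, 3, 5, 7}
A ∩ B = {2}
(A ∩ B)' = U \ (A ∩ B) = {1, 3, 4, 5, 6, 7, 8, 9, 10, 11}
Verification via A' ∪ B': A' = {3, 4, 5, 6, 7, 9, 11}, B' = {1, 4, 6, 8, 9, 10, 11}
A' ∪ B' = {1, 3, 4, 5, 6, 7, 8, 9, 10, 11} ✓

{1, 3, 4, 5, 6, 7, 8, 9, 10, 11}


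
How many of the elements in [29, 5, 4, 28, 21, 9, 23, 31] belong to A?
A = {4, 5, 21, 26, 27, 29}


Set A = {4, 5, 21, 26, 27, 29}
Candidates: [29, 5, 4, 28, 21, 9, 23, 31]
Check each candidate:
29 ∈ A, 5 ∈ A, 4 ∈ A, 28 ∉ A, 21 ∈ A, 9 ∉ A, 23 ∉ A, 31 ∉ A
Count of candidates in A: 4

4


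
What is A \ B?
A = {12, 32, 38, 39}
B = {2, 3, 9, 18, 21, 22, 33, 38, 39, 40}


Set A = {12, 32, 38, 39}
Set B = {2, 3, 9, 18, 21, 22, 33, 38, 39, 40}
A \ B includes elements in A that are not in B.
Check each element of A:
12 (not in B, keep), 32 (not in B, keep), 38 (in B, remove), 39 (in B, remove)
A \ B = {12, 32}

{12, 32}


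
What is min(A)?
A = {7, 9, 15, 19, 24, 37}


Set A = {7, 9, 15, 19, 24, 37}
Elements in ascending order: 7, 9, 15, 19, 24, 37
The smallest element is 7.

7


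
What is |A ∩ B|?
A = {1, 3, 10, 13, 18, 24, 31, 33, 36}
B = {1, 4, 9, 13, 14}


Set A = {1, 3, 10, 13, 18, 24, 31, 33, 36}
Set B = {1, 4, 9, 13, 14}
A ∩ B = {1, 13}
|A ∩ B| = 2

2


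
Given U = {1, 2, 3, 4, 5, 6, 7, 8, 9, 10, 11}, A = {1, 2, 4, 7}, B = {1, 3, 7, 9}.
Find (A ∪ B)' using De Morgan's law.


U = {1, 2, 3, 4, 5, 6, 7, 8, 9, 10, 11}
A = {1, 2, 4, 7}, B = {1, 3, 7, 9}
A ∪ B = {1, 2, 3, 4, 7, 9}
(A ∪ B)' = U \ (A ∪ B) = {5, 6, 8, 10, 11}
Verification via A' ∩ B': A' = {3, 5, 6, 8, 9, 10, 11}, B' = {2, 4, 5, 6, 8, 10, 11}
A' ∩ B' = {5, 6, 8, 10, 11} ✓

{5, 6, 8, 10, 11}


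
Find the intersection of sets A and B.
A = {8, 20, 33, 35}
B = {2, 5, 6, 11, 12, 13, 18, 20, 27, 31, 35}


Set A = {8, 20, 33, 35}
Set B = {2, 5, 6, 11, 12, 13, 18, 20, 27, 31, 35}
A ∩ B includes only elements in both sets.
Check each element of A against B:
8 ✗, 20 ✓, 33 ✗, 35 ✓
A ∩ B = {20, 35}

{20, 35}


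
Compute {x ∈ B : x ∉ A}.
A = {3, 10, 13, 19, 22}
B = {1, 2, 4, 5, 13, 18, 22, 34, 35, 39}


Set A = {3, 10, 13, 19, 22}
Set B = {1, 2, 4, 5, 13, 18, 22, 34, 35, 39}
Check each element of B against A:
1 ∉ A (include), 2 ∉ A (include), 4 ∉ A (include), 5 ∉ A (include), 13 ∈ A, 18 ∉ A (include), 22 ∈ A, 34 ∉ A (include), 35 ∉ A (include), 39 ∉ A (include)
Elements of B not in A: {1, 2, 4, 5, 18, 34, 35, 39}

{1, 2, 4, 5, 18, 34, 35, 39}


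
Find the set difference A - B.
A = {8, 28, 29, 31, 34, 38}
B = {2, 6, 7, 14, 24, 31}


Set A = {8, 28, 29, 31, 34, 38}
Set B = {2, 6, 7, 14, 24, 31}
A \ B includes elements in A that are not in B.
Check each element of A:
8 (not in B, keep), 28 (not in B, keep), 29 (not in B, keep), 31 (in B, remove), 34 (not in B, keep), 38 (not in B, keep)
A \ B = {8, 28, 29, 34, 38}

{8, 28, 29, 34, 38}


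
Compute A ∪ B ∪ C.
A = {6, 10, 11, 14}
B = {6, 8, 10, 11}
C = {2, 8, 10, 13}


Set A = {6, 10, 11, 14}
Set B = {6, 8, 10, 11}
Set C = {2, 8, 10, 13}
First, A ∪ B = {6, 8, 10, 11, 14}
Then, (A ∪ B) ∪ C = {2, 6, 8, 10, 11, 13, 14}

{2, 6, 8, 10, 11, 13, 14}


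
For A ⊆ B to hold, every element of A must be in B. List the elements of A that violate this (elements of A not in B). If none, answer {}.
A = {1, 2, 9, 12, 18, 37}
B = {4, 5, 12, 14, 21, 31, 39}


Set A = {1, 2, 9, 12, 18, 37}
Set B = {4, 5, 12, 14, 21, 31, 39}
Check each element of A against B:
1 ∉ B (include), 2 ∉ B (include), 9 ∉ B (include), 12 ∈ B, 18 ∉ B (include), 37 ∉ B (include)
Elements of A not in B: {1, 2, 9, 18, 37}

{1, 2, 9, 18, 37}


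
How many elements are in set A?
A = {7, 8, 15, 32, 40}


Set A = {7, 8, 15, 32, 40}
Listing elements: 7, 8, 15, 32, 40
Counting: 5 elements
|A| = 5

5


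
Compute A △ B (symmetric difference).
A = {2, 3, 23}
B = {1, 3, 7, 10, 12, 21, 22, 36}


Set A = {2, 3, 23}
Set B = {1, 3, 7, 10, 12, 21, 22, 36}
A △ B = (A \ B) ∪ (B \ A)
Elements in A but not B: {2, 23}
Elements in B but not A: {1, 7, 10, 12, 21, 22, 36}
A △ B = {1, 2, 7, 10, 12, 21, 22, 23, 36}

{1, 2, 7, 10, 12, 21, 22, 23, 36}


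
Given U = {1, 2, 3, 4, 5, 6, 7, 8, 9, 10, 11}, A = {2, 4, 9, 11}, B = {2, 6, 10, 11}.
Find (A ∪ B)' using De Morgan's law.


U = {1, 2, 3, 4, 5, 6, 7, 8, 9, 10, 11}
A = {2, 4, 9, 11}, B = {2, 6, 10, 11}
A ∪ B = {2, 4, 6, 9, 10, 11}
(A ∪ B)' = U \ (A ∪ B) = {1, 3, 5, 7, 8}
Verification via A' ∩ B': A' = {1, 3, 5, 6, 7, 8, 10}, B' = {1, 3, 4, 5, 7, 8, 9}
A' ∩ B' = {1, 3, 5, 7, 8} ✓

{1, 3, 5, 7, 8}


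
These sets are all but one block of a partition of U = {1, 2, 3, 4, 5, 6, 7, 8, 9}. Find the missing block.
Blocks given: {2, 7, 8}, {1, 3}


U = {1, 2, 3, 4, 5, 6, 7, 8, 9}
Shown blocks: {2, 7, 8}, {1, 3}
A partition's blocks are pairwise disjoint and cover U, so the missing block = U \ (union of shown blocks).
Union of shown blocks: {1, 2, 3, 7, 8}
Missing block = U \ (union) = {4, 5, 6, 9}

{4, 5, 6, 9}


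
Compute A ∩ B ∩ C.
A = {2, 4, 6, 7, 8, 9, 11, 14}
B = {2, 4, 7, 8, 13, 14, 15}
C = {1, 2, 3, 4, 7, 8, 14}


Set A = {2, 4, 6, 7, 8, 9, 11, 14}
Set B = {2, 4, 7, 8, 13, 14, 15}
Set C = {1, 2, 3, 4, 7, 8, 14}
First, A ∩ B = {2, 4, 7, 8, 14}
Then, (A ∩ B) ∩ C = {2, 4, 7, 8, 14}

{2, 4, 7, 8, 14}


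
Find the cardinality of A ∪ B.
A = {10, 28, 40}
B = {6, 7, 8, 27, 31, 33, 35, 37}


Set A = {10, 28, 40}, |A| = 3
Set B = {6, 7, 8, 27, 31, 33, 35, 37}, |B| = 8
A ∩ B = {}, |A ∩ B| = 0
|A ∪ B| = |A| + |B| - |A ∩ B| = 3 + 8 - 0 = 11

11


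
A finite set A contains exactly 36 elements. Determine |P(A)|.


The set has 36 elements.
The power set contains all possible subsets.
|P(A)| = 2^|A| = 2^36 = 68719476736

68719476736


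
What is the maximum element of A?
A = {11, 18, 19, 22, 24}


Set A = {11, 18, 19, 22, 24}
Elements in ascending order: 11, 18, 19, 22, 24
The largest element is 24.

24


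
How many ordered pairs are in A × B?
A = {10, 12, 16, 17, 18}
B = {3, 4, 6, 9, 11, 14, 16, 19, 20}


Set A = {10, 12, 16, 17, 18} has 5 elements.
Set B = {3, 4, 6, 9, 11, 14, 16, 19, 20} has 9 elements.
|A × B| = |A| × |B| = 5 × 9 = 45

45


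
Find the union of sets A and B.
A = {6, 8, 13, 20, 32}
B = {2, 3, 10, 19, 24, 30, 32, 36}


Set A = {6, 8, 13, 20, 32}
Set B = {2, 3, 10, 19, 24, 30, 32, 36}
A ∪ B includes all elements in either set.
Elements from A: {6, 8, 13, 20, 32}
Elements from B not already included: {2, 3, 10, 19, 24, 30, 36}
A ∪ B = {2, 3, 6, 8, 10, 13, 19, 20, 24, 30, 32, 36}

{2, 3, 6, 8, 10, 13, 19, 20, 24, 30, 32, 36}


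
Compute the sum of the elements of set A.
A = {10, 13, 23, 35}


Set A = {10, 13, 23, 35}
Sum = 10 + 13 + 23 + 35 = 81

81


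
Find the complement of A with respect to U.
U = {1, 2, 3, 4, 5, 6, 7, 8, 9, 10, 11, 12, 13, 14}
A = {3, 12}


Universal set U = {1, 2, 3, 4, 5, 6, 7, 8, 9, 10, 11, 12, 13, 14}
Set A = {3, 12}
A' = U \ A = elements in U but not in A
Checking each element of U:
1 (not in A, include), 2 (not in A, include), 3 (in A, exclude), 4 (not in A, include), 5 (not in A, include), 6 (not in A, include), 7 (not in A, include), 8 (not in A, include), 9 (not in A, include), 10 (not in A, include), 11 (not in A, include), 12 (in A, exclude), 13 (not in A, include), 14 (not in A, include)
A' = {1, 2, 4, 5, 6, 7, 8, 9, 10, 11, 13, 14}

{1, 2, 4, 5, 6, 7, 8, 9, 10, 11, 13, 14}


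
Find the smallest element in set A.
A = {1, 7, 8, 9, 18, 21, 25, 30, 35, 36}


Set A = {1, 7, 8, 9, 18, 21, 25, 30, 35, 36}
Elements in ascending order: 1, 7, 8, 9, 18, 21, 25, 30, 35, 36
The smallest element is 1.

1


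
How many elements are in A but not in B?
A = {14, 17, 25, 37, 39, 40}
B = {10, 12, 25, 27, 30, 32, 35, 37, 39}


Set A = {14, 17, 25, 37, 39, 40}
Set B = {10, 12, 25, 27, 30, 32, 35, 37, 39}
A \ B = {14, 17, 40}
|A \ B| = 3

3


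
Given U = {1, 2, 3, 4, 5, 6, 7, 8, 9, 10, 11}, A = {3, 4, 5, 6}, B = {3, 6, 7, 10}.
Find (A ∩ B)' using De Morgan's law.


U = {1, 2, 3, 4, 5, 6, 7, 8, 9, 10, 11}
A = {3, 4, 5, 6}, B = {3, 6, 7, 10}
A ∩ B = {3, 6}
(A ∩ B)' = U \ (A ∩ B) = {1, 2, 4, 5, 7, 8, 9, 10, 11}
Verification via A' ∪ B': A' = {1, 2, 7, 8, 9, 10, 11}, B' = {1, 2, 4, 5, 8, 9, 11}
A' ∪ B' = {1, 2, 4, 5, 7, 8, 9, 10, 11} ✓

{1, 2, 4, 5, 7, 8, 9, 10, 11}


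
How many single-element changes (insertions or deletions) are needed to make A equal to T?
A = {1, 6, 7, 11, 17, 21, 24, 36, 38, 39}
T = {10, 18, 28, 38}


Set A = {1, 6, 7, 11, 17, 21, 24, 36, 38, 39}
Set T = {10, 18, 28, 38}
Elements to remove from A (in A, not in T): {1, 6, 7, 11, 17, 21, 24, 36, 39} → 9 removals
Elements to add to A (in T, not in A): {10, 18, 28} → 3 additions
Total edits = 9 + 3 = 12

12
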